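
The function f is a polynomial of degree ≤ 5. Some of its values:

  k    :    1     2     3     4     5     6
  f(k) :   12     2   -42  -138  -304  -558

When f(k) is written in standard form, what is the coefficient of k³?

Write f(k) = ak^5 + bk^4 + ck³ + dk² + ek + p; the 6 given values yield a linear system in the 6 coefficients.
Solving, the top 2 coefficients vanish, and f(k) = -3k³ + k² + 8k + 6.
The coefficient of k³ is -3.

-3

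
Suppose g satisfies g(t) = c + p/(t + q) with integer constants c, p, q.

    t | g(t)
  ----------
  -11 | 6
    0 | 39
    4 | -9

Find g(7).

-3

(g(t) − c)(t + q) = p for each data point; the three points give a linear system in c and q, then p follows.
Solving: c = 3, q = -1, p = -36, so g(t) = 3 − 36/(t − 1).
Then g(7) = 3 − 36/6 = -3.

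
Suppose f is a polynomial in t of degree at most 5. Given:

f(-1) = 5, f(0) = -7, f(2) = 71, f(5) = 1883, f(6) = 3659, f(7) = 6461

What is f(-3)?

131

Write f(t) = at^5 + bt^4 + ct³ + dt² + et + p; the 6 given values yield a linear system in the 6 coefficients.
Solving, the leading coefficient vanishes, and f(t) = 2t^4 + 4t³ + 7t² - 7t - 7.
Then f(-3) = 131.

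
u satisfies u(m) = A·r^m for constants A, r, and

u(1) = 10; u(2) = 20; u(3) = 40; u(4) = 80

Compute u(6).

Consecutive ratio: 20/10 = 2, and 40/20 = 2, so r = 2.
Then A·2^1 = 10 gives A = 5, and u(m) = 5·2^m.
u(6) = 5·2^6 = 320.

320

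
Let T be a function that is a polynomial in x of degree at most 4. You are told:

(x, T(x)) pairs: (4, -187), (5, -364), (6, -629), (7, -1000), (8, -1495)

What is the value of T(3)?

Write T(x) = ax^4 + bx³ + cx² + dx + e; the 5 given values yield a linear system in the 5 coefficients.
Solving, the leading coefficient vanishes, and T(x) = -3x³ + x² - 3x + 1.
Then T(3) = -80.

-80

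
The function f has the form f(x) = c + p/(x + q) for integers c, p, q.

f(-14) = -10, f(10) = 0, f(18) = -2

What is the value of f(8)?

1

(f(x) − c)(x + q) = p for each data point; the three points give a linear system in c and q, then p follows.
Solving: c = -5, q = 2, p = 60, so f(x) = -5 + 60/(x + 2).
Then f(8) = -5 + 60/10 = 1.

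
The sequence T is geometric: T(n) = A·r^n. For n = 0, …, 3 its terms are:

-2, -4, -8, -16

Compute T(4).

-32

Consecutive ratio: -4/(-2) = 2, and -8/(-4) = 2, so r = 2.
Then A·2^0 = -2 gives A = -2, and T(n) = -2·2^n.
T(4) = -2·2^4 = -32.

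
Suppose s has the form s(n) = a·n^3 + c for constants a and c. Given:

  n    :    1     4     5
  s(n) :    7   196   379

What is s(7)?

1033

From s(1) = 7 and s(4) = 196: 1a + c = 7 and 64a + c = 196.
Subtracting: 63a = 189, so a = 3; then c = 7 − 3·1 = 4.
So s(n) = 3n³ + 4, and s(7) = 1033.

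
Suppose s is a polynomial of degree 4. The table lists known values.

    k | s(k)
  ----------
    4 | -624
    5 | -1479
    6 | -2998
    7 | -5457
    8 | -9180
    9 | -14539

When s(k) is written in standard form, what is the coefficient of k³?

-2

Write s(k) = ak^4 + bk³ + ck² + dk + e; the 6 given values yield a linear system in the 5 coefficients.
Solving, s(k) = -2k^4 - 2k³ + 5k - 4.
The coefficient of k³ is -2.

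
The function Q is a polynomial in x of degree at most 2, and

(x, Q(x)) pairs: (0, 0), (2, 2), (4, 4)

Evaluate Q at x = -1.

-1

Write Q(x) = ax² + bx + c; the 3 given values yield a linear system in the 3 coefficients.
Solving, the leading coefficient vanishes, and Q(x) = x.
Then Q(-1) = -1.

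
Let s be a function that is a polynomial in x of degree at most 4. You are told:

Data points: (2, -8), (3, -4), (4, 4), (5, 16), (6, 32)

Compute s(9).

104

Write s(x) = ax^4 + bx³ + cx² + dx + e; the 5 given values yield a linear system in the 5 coefficients.
Solving, the top 2 coefficients vanish, and s(x) = 2x² - 6x - 4.
Then s(9) = 104.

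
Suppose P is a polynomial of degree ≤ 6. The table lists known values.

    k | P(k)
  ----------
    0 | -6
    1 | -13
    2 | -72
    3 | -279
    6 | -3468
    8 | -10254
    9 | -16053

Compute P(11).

Write P(k) = ak^6 + bk^5 + ck^4 + dk³ + ek² + pk + q; the 7 given values yield a linear system in the 7 coefficients.
Solving, the top 2 coefficients vanish, and P(k) = -2k^4 - 4k³ - k - 6.
Then P(11) = -34623.

-34623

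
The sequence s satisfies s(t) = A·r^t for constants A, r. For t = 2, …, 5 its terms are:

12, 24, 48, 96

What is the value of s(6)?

192

Consecutive ratio: 24/12 = 2, and 48/24 = 2, so r = 2.
Then A·2^2 = 12 gives A = 3, and s(t) = 3·2^t.
s(6) = 3·2^6 = 192.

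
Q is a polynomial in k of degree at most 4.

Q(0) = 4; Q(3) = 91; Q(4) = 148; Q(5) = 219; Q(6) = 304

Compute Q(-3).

Write Q(k) = ak^4 + bk³ + ck² + dk + e; the 5 given values yield a linear system in the 5 coefficients.
Solving, the top 2 coefficients vanish, and Q(k) = 7k² + 8k + 4.
Then Q(-3) = 43.

43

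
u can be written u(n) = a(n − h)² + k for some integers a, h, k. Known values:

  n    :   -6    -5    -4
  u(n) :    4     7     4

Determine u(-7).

-5

First differences 3, -3; second difference -6 = 2a, so a = -3.
Expanding, the n-coefficient is −2ah = 6h; matching it to the data gives h = -5, and then k = 7.
So u(n) = -3(n + 5)² + 7.
u(-7) = -3·(-2)² + 7 = -5.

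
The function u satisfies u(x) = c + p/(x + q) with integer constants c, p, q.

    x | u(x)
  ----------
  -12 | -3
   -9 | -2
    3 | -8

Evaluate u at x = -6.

1

(u(x) − c)(x + q) = p for each data point; the three points give a linear system in c and q, then p follows.
Solving: c = -5, q = 3, p = -18, so u(x) = -5 − 18/(x + 3).
Then u(-6) = -5 − 18/(-3) = 1.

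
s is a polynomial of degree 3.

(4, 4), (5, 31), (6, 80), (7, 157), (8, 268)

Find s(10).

616

Write s(x) = ax³ + bx² + cx + d; the 5 given values yield a linear system in the 4 coefficients.
Solving, s(x) = x³ - 4x² + 2x - 4.
Then s(10) = 616.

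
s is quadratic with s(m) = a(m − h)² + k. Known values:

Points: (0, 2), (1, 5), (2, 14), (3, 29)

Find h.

First differences 3, 9, 15; second difference 6 = 2a, so a = 3.
Expanding, the m-coefficient is −2ah = -6h; matching it to the data gives h = 0, and then k = 2.
So s(m) = 3(m + 0)² + 2.
Hence h = 0.

0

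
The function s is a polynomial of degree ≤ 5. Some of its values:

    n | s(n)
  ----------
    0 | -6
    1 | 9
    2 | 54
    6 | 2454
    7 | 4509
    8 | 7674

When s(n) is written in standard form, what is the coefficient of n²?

7

Write s(n) = an^5 + bn^4 + cn³ + dn² + en + p; the 6 given values yield a linear system in the 6 coefficients.
Solving, the leading coefficient vanishes, and s(n) = 2n^4 - 2n³ + 7n² + 8n - 6.
The coefficient of n² is 7.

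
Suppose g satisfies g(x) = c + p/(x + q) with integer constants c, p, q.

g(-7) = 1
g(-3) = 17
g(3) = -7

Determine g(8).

-5

(g(x) − c)(x + q) = p for each data point; the three points give a linear system in c and q, then p follows.
Solving: c = -3, q = 2, p = -20, so g(x) = -3 − 20/(x + 2).
Then g(8) = -3 − 20/10 = -5.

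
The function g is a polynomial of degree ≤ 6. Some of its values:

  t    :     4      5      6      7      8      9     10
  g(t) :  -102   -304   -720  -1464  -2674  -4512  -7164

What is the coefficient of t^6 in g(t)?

First differences: -202, -416, -744, -1210, -1838, -2652. Second differences: -214, -328, -466, -628, -814. Third differences: -114, -138, -162, -186. Fourth differences: -24, -24, -24.
Level-4 differences are constant, so g has degree 4.
Fitting a degree-4 polynomial gives g(t) = -t^4 + 3t³ - t² - 7t + 6.
The coefficient of t^6 is 0.

0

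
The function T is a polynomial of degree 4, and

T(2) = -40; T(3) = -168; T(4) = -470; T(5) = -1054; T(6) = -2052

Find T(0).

Write T(x) = ax^4 + bx³ + cx² + dx + e; the 5 given values yield a linear system in the 5 coefficients.
Solving, T(x) = -x^4 - 4x³ + 4x² - 7x + 6.
Then T(0) = 6.

6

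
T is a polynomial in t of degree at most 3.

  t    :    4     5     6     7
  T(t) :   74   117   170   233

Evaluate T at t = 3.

41

First differences: 43, 53, 63. Second differences: 10, 10.
Level-2 differences are constant, so T has degree 2.
Fitting a degree-2 polynomial gives T(t) = 5t² - 2t + 2.
Then T(3) = 41.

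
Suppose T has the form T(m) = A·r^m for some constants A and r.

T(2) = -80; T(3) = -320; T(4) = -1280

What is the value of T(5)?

-5120

Consecutive ratio: -320/(-80) = 4, and -1280/(-320) = 4, so r = 4.
Then A·4^2 = -80 gives A = -5, and T(m) = -5·4^m.
T(5) = -5·4^5 = -5120.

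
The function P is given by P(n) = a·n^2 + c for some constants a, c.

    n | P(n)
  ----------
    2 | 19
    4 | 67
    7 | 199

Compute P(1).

From P(2) = 19 and P(4) = 67: 4a + c = 19 and 16a + c = 67.
Subtracting: 12a = 48, so a = 4; then c = 19 − 4·4 = 3.
So P(n) = 4n² + 3, and P(1) = 7.

7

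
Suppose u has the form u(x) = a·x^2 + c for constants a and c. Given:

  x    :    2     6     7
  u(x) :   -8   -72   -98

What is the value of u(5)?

From u(2) = -8 and u(6) = -72: 4a + c = -8 and 36a + c = -72.
Subtracting: 32a = -64, so a = -2; then c = -8 − (-2)·4 = 0.
So u(x) = -2x² + 0, and u(5) = -50.

-50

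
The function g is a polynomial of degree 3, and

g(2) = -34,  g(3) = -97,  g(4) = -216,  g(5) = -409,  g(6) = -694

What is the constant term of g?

Write g(m) = am³ + bm² + cm + d; the 5 given values yield a linear system in the 4 coefficients.
Solving, g(m) = -3m³ - m² - m - 4.
The constant term is g(0) = -4.

-4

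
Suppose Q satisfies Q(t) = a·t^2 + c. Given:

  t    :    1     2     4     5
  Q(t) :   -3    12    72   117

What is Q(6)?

From Q(1) = -3 and Q(2) = 12: 1a + c = -3 and 4a + c = 12.
Subtracting: 3a = 15, so a = 5; then c = -3 − 5·1 = -8.
So Q(t) = 5t² − 8, and Q(6) = 172.

172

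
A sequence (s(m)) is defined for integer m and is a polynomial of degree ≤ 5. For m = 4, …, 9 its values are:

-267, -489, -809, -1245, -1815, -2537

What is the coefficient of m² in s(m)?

First differences: -222, -320, -436, -570, -722. Second differences: -98, -116, -134, -152. Third differences: -18, -18, -18.
Level-3 differences are constant, so s has degree 3.
Fitting a degree-3 polynomial gives s(m) = -3m³ - 4m² - 3m + 1.
The coefficient of m² is -4.

-4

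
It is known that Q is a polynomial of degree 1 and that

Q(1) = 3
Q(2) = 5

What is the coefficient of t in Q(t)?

Write Q(t) = at + b; the 2 given values yield a linear system in the 2 coefficients.
Solving, Q(t) = 2t + 1.
The coefficient of t is 2.

2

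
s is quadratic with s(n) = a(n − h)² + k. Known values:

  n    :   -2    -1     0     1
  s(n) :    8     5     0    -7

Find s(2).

First differences -3, -5, -7; second difference -2 = 2a, so a = -1.
Expanding, the n-coefficient is −2ah = 2h; matching it to the data gives h = -3, and then k = 9.
So s(n) = -1(n + 3)² + 9.
s(2) = -1·5² + 9 = -16.

-16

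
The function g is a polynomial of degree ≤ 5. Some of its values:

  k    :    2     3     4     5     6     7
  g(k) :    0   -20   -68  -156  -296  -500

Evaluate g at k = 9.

-1148

First differences: -20, -48, -88, -140, -204. Second differences: -28, -40, -52, -64. Third differences: -12, -12, -12.
Level-3 differences are constant, so g has degree 3.
Fitting a degree-3 polynomial gives g(k) = -2k³ + 4k² - 2k + 4.
Then g(9) = -1148.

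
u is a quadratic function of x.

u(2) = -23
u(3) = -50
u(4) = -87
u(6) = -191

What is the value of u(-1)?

-2

Write u(x) = ax² + bx + c; the 4 given values yield a linear system in the 3 coefficients.
Solving, u(x) = -5x² - 2x + 1.
Then u(-1) = -2.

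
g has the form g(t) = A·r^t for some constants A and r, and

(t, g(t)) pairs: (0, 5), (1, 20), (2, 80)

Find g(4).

1280

Consecutive ratio: 20/5 = 4, and 80/20 = 4, so r = 4.
Then A·4^0 = 5 gives A = 5, and g(t) = 5·4^t.
g(4) = 5·4^4 = 1280.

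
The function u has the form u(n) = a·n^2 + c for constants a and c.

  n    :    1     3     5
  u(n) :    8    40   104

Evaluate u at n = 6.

148

From u(1) = 8 and u(3) = 40: 1a + c = 8 and 9a + c = 40.
Subtracting: 8a = 32, so a = 4; then c = 8 − 4·1 = 4.
So u(n) = 4n² + 4, and u(6) = 148.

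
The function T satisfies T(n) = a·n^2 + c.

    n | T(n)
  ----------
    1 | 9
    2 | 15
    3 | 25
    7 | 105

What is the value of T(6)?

From T(1) = 9 and T(2) = 15: 1a + c = 9 and 4a + c = 15.
Subtracting: 3a = 6, so a = 2; then c = 9 − 2·1 = 7.
So T(n) = 2n² + 7, and T(6) = 79.

79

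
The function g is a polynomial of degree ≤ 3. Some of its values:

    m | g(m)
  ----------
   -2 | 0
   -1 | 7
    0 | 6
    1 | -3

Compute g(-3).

-15

First differences: 7, -1, -9. Second differences: -8, -8.
Level-2 differences are constant, so g has degree 2.
Fitting a degree-2 polynomial gives g(m) = -4m² - 5m + 6.
Then g(-3) = -15.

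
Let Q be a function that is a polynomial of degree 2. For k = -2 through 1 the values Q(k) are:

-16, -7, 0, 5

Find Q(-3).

First differences: 9, 7, 5. Second differences: -2, -2.
Level-2 differences are constant, so Q has degree 2.
Fitting a degree-2 polynomial gives Q(k) = -k² + 6k.
Then Q(-3) = -27.

-27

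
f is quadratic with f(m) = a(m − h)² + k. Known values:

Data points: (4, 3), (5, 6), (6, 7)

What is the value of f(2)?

First differences 3, 1; second difference -2 = 2a, so a = -1.
Expanding, the m-coefficient is −2ah = 2h; matching it to the data gives h = 6, and then k = 7.
So f(m) = -1(m − 6)² + 7.
f(2) = -1·(-4)² + 7 = -9.

-9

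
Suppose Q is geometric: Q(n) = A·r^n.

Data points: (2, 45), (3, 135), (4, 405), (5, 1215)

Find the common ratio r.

Consecutive ratio: 135/45 = 3, and 405/135 = 3, so r = 3.
Then A·3^2 = 45 gives A = 5, and Q(n) = 5·3^n.

3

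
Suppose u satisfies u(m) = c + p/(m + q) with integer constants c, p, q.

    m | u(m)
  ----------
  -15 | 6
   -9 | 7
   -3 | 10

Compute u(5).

-14

(u(m) − c)(m + q) = p for each data point; the three points give a linear system in c and q, then p follows.
Solving: c = 4, q = -3, p = -36, so u(m) = 4 − 36/(m − 3).
Then u(5) = 4 − 36/2 = -14.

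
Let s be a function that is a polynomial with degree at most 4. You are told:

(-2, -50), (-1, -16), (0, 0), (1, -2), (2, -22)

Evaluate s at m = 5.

First differences: 34, 16, -2, -20. Second differences: -18, -18, -18.
Level-2 differences are constant, so s has degree 2.
Fitting a degree-2 polynomial gives s(m) = -9m² + 7m.
Then s(5) = -190.

-190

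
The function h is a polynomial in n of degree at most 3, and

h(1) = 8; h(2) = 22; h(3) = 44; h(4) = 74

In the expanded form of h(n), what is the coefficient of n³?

0

First differences: 14, 22, 30. Second differences: 8, 8.
Level-2 differences are constant, so h has degree 2.
Fitting a degree-2 polynomial gives h(n) = 4n² + 2n + 2.
The coefficient of n³ is 0.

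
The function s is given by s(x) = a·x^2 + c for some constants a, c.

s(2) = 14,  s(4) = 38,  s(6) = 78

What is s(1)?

8

From s(2) = 14 and s(4) = 38: 4a + c = 14 and 16a + c = 38.
Subtracting: 12a = 24, so a = 2; then c = 14 − 2·4 = 6.
So s(x) = 2x² + 6, and s(1) = 8.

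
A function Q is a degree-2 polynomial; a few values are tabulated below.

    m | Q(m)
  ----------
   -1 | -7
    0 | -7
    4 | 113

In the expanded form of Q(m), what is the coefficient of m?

6

Write Q(m) = am² + bm + c; the 3 given values yield a linear system in the 3 coefficients.
Solving, Q(m) = 6m² + 6m - 7.
The coefficient of m is 6.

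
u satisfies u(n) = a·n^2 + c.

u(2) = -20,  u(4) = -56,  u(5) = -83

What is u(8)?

From u(2) = -20 and u(4) = -56: 4a + c = -20 and 16a + c = -56.
Subtracting: 12a = -36, so a = -3; then c = -20 − (-3)·4 = -8.
So u(n) = -3n² − 8, and u(8) = -200.

-200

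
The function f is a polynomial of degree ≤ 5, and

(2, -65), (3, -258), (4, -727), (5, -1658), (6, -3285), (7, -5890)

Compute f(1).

First differences: -193, -469, -931, -1627, -2605. Second differences: -276, -462, -696, -978. Third differences: -186, -234, -282. Fourth differences: -48, -48.
Level-4 differences are constant, so f has degree 4.
Fitting a degree-4 polynomial gives f(m) = -2m^4 - 3m³ - m² - m - 3.
Then f(1) = -10.

-10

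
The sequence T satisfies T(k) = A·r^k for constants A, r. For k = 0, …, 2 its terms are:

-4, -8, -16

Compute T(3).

-32

Consecutive ratio: -8/(-4) = 2, and -16/(-8) = 2, so r = 2.
Then A·2^0 = -4 gives A = -4, and T(k) = -4·2^k.
T(3) = -4·2^3 = -32.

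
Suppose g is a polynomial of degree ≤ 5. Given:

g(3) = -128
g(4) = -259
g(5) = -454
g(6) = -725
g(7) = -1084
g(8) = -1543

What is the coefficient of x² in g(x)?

-8

Write g(x) = ax^5 + bx^4 + cx³ + dx² + ex + p; the 6 given values yield a linear system in the 6 coefficients.
Solving, the top 2 coefficients vanish, and g(x) = -2x³ - 8x² - x + 1.
The coefficient of x² is -8.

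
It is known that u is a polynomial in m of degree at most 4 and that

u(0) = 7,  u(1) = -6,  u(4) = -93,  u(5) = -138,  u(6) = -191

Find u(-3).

Write u(m) = am^4 + bm³ + cm² + dm + e; the 5 given values yield a linear system in the 5 coefficients.
Solving, the top 2 coefficients vanish, and u(m) = -4m² - 9m + 7.
Then u(-3) = -2.

-2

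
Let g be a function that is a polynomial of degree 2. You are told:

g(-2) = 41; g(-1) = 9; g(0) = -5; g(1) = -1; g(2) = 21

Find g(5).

Write g(x) = ax² + bx + c; the 5 given values yield a linear system in the 3 coefficients.
Solving, g(x) = 9x² - 5x - 5.
Then g(5) = 195.

195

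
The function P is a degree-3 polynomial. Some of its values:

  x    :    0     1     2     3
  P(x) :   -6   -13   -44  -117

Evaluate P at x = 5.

Write P(x) = ax³ + bx² + cx + d; the 4 given values yield a linear system in the 4 coefficients.
Solving, P(x) = -3x³ - 3x² - x - 6.
Then P(5) = -461.

-461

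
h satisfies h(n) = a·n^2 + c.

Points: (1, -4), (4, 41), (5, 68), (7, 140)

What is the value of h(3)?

20

From h(1) = -4 and h(4) = 41: 1a + c = -4 and 16a + c = 41.
Subtracting: 15a = 45, so a = 3; then c = -4 − 3·1 = -7.
So h(n) = 3n² − 7, and h(3) = 20.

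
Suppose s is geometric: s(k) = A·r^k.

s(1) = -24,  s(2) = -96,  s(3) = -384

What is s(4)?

Consecutive ratio: -96/(-24) = 4, and -384/(-96) = 4, so r = 4.
Then A·4^1 = -24 gives A = -6, and s(k) = -6·4^k.
s(4) = -6·4^4 = -1536.

-1536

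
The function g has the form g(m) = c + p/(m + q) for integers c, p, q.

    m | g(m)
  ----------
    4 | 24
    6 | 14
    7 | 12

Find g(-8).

0

(g(m) − c)(m + q) = p for each data point; the three points give a linear system in c and q, then p follows.
Solving: c = 4, q = -2, p = 40, so g(m) = 4 + 40/(m − 2).
Then g(-8) = 4 + 40/(-10) = 0.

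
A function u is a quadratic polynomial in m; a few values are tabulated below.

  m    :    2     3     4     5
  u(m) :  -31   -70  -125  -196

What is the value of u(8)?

-505

First differences: -39, -55, -71. Second differences: -16, -16.
Level-2 differences are constant, so u has degree 2.
Fitting a degree-2 polynomial gives u(m) = -8m² + m - 1.
Then u(8) = -505.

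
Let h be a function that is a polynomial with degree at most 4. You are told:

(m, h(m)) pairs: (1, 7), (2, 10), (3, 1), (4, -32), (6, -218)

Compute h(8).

Write h(m) = am^4 + bm³ + cm² + dm + e; the 5 given values yield a linear system in the 5 coefficients.
Solving, the leading coefficient vanishes, and h(m) = -2m³ + 6m² - m + 4.
Then h(8) = -644.

-644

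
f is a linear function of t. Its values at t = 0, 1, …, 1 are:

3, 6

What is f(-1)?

0

Write f(t) = at + b; the 2 given values yield a linear system in the 2 coefficients.
Solving, f(t) = 3t + 3.
Then f(-1) = 0.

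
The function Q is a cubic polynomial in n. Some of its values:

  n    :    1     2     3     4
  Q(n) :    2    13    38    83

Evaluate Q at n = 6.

Write Q(n) = an³ + bn² + cn + d; the 4 given values yield a linear system in the 4 coefficients.
Solving, Q(n) = n³ + n² + n - 1.
Then Q(6) = 257.

257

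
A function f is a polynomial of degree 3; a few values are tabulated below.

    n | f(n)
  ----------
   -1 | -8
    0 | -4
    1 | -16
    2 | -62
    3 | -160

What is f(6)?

-946

First differences: 4, -12, -46, -98. Second differences: -16, -34, -52. Third differences: -18, -18.
Level-3 differences are constant, so f has degree 3.
Fitting a degree-3 polynomial gives f(n) = -3n³ - 8n² - n - 4.
Then f(6) = -946.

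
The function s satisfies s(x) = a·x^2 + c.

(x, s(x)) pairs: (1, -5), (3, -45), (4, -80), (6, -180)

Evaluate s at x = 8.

From s(1) = -5 and s(3) = -45: 1a + c = -5 and 9a + c = -45.
Subtracting: 8a = -40, so a = -5; then c = -5 − (-5)·1 = 0.
So s(x) = -5x² + 0, and s(8) = -320.

-320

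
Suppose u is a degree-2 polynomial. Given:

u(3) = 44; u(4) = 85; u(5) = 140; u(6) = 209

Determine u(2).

First differences: 41, 55, 69. Second differences: 14, 14.
Level-2 differences are constant, so u has degree 2.
Fitting a degree-2 polynomial gives u(k) = 7k² - 8k + 5.
Then u(2) = 17.

17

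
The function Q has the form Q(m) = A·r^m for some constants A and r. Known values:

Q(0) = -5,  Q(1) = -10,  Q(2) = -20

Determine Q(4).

Consecutive ratio: -10/(-5) = 2, and -20/(-10) = 2, so r = 2.
Then A·2^0 = -5 gives A = -5, and Q(m) = -5·2^m.
Q(4) = -5·2^4 = -80.

-80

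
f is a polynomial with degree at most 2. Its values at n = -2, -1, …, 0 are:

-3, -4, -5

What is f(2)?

-7

First differences: -1, -1.
Level-1 differences are constant, so f has degree 1.
Fitting a degree-1 polynomial gives f(n) = -n - 5.
Then f(2) = -7.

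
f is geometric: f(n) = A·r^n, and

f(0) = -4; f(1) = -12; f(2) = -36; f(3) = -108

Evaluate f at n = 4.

-324

Consecutive ratio: -12/(-4) = 3, and -36/(-12) = 3, so r = 3.
Then A·3^0 = -4 gives A = -4, and f(n) = -4·3^n.
f(4) = -4·3^4 = -324.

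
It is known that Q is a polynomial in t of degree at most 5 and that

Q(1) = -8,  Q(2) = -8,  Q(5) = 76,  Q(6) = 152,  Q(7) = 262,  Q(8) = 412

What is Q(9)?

Write Q(t) = at^5 + bt^4 + ct³ + dt² + et + p; the 6 given values yield a linear system in the 6 coefficients.
Solving, the top 2 coefficients vanish, and Q(t) = t³ - t² - 4t - 4.
Then Q(9) = 608.

608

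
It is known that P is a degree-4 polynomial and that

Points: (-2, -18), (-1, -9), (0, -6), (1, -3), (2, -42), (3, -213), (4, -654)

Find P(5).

-1551

Write P(k) = ak^4 + bk³ + ck² + dk + e; the 7 given values yield a linear system in the 5 coefficients.
Solving, P(k) = -2k^4 - 3k³ + 2k² + 6k - 6.
Then P(5) = -1551.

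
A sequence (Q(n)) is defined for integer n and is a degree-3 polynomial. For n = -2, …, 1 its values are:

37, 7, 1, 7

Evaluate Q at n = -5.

391

Write Q(n) = an³ + bn² + cn + d; the 4 given values yield a linear system in the 4 coefficients.
Solving, Q(n) = -2n³ + 6n² + 2n + 1.
Then Q(-5) = 391.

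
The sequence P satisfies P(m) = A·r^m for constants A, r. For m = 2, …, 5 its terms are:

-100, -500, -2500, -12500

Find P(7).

Consecutive ratio: -500/(-100) = 5, and -2500/(-500) = 5, so r = 5.
Then A·5^2 = -100 gives A = -4, and P(m) = -4·5^m.
P(7) = -4·5^7 = -312500.

-312500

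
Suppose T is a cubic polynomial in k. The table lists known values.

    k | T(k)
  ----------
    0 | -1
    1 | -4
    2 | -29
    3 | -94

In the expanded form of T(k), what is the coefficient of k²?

Write T(k) = ak³ + bk² + ck + d; the 4 given values yield a linear system in the 4 coefficients.
Solving, T(k) = -3k³ - 2k² + 2k - 1.
The coefficient of k² is -2.

-2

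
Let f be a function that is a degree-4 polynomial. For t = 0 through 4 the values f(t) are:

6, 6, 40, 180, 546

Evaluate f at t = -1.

Write f(t) = at^4 + bt³ + ct² + dt + e; the 5 given values yield a linear system in the 5 coefficients.
Solving, f(t) = 2t^4 + 3t² - 5t + 6.
Then f(-1) = 16.

16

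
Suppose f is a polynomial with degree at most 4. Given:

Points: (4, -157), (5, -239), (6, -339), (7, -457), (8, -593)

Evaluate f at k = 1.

-19

First differences: -82, -100, -118, -136. Second differences: -18, -18, -18.
Level-2 differences are constant, so f has degree 2.
Fitting a degree-2 polynomial gives f(k) = -9k² - k - 9.
Then f(1) = -19.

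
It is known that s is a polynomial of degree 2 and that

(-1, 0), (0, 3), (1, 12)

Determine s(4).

Write s(k) = ak² + bk + c; the 3 given values yield a linear system in the 3 coefficients.
Solving, s(k) = 3k² + 6k + 3.
Then s(4) = 75.

75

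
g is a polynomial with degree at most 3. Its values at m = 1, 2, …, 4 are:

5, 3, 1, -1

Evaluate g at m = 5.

First differences: -2, -2, -2.
Level-1 differences are constant, so g has degree 1.
Fitting a degree-1 polynomial gives g(m) = -2m + 7.
Then g(5) = -3.

-3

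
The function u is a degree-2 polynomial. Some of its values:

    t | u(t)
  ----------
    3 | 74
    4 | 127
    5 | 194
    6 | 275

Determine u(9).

First differences: 53, 67, 81. Second differences: 14, 14.
Level-2 differences are constant, so u has degree 2.
Fitting a degree-2 polynomial gives u(t) = 7t² + 4t - 1.
Then u(9) = 602.

602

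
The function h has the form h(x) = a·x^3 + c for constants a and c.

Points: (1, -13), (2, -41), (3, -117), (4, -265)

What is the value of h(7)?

From h(1) = -13 and h(2) = -41: 1a + c = -13 and 8a + c = -41.
Subtracting: 7a = -28, so a = -4; then c = -13 − (-4)·1 = -9.
So h(x) = -4x³ − 9, and h(7) = -1381.

-1381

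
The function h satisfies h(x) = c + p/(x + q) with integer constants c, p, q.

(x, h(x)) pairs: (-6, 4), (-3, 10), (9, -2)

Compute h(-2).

(h(x) − c)(x + q) = p for each data point; the three points give a linear system in c and q, then p follows.
Solving: c = 0, q = 1, p = -20, so h(x) = -20/(x + 1).
Then h(-2) = 0 − 20/(-1) = 20.

20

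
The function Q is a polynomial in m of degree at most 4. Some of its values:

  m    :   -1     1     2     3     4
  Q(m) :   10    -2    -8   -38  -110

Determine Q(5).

Write Q(m) = am^4 + bm³ + cm² + dm + e; the 5 given values yield a linear system in the 5 coefficients.
Solving, the leading coefficient vanishes, and Q(m) = -3m³ + 6m² - 3m - 2.
Then Q(5) = -242.

-242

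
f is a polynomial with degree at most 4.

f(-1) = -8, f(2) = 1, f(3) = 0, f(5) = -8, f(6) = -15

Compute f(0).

-3

Write f(x) = ax^4 + bx³ + cx² + dx + e; the 5 given values yield a linear system in the 5 coefficients.
Solving, the top 2 coefficients vanish, and f(x) = -x² + 4x - 3.
Then f(0) = -3.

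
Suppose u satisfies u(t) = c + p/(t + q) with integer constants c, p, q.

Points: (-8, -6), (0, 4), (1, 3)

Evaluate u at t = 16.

(u(t) − c)(t + q) = p for each data point; the three points give a linear system in c and q, then p follows.
Solving: c = -1, q = 4, p = 20, so u(t) = -1 + 20/(t + 4).
Then u(16) = -1 + 20/20 = 0.

0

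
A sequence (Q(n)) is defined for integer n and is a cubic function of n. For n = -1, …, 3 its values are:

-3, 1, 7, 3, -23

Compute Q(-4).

117

First differences: 4, 6, -4, -26. Second differences: 2, -10, -22. Third differences: -12, -12.
Level-3 differences are constant, so Q has degree 3.
Fitting a degree-3 polynomial gives Q(n) = -2n³ + n² + 7n + 1.
Then Q(-4) = 117.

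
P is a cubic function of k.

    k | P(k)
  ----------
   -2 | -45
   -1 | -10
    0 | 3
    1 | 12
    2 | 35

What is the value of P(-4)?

-253

Write P(k) = ak³ + bk² + ck + d; the 5 given values yield a linear system in the 4 coefficients.
Solving, P(k) = 3k³ - 2k² + 8k + 3.
Then P(-4) = -253.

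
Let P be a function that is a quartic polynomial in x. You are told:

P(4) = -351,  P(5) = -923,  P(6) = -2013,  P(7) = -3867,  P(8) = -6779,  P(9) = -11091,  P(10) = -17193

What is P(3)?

-99

First differences: -572, -1090, -1854, -2912, -4312, -6102. Second differences: -518, -764, -1058, -1400, -1790. Third differences: -246, -294, -342, -390. Fourth differences: -48, -48, -48.
Level-4 differences are constant, so P has degree 4.
Fitting a degree-4 polynomial gives P(x) = -2x^4 + 3x³ - 2x² + x - 3.
Then P(3) = -99.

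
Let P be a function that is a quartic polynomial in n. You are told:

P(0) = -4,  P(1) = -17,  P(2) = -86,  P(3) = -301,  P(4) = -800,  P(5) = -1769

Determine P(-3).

First differences: -13, -69, -215, -499, -969. Second differences: -56, -146, -284, -470. Third differences: -90, -138, -186. Fourth differences: -48, -48.
Level-4 differences are constant, so P has degree 4.
Fitting a degree-4 polynomial gives P(n) = -2n^4 - 3n³ - 5n² - 3n - 4.
Then P(-3) = -121.

-121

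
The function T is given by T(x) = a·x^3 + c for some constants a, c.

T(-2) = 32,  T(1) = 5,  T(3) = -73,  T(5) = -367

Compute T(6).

-640

From T(-2) = 32 and T(1) = 5: -8a + c = 32 and 1a + c = 5.
Subtracting: 9a = -27, so a = -3; then c = 32 − (-3)·(-8) = 8.
So T(x) = -3x³ + 8, and T(6) = -640.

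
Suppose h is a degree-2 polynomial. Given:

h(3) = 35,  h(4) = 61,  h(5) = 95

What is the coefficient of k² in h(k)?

Write h(k) = ak² + bk + c; the 3 given values yield a linear system in the 3 coefficients.
Solving, h(k) = 4k² - 2k + 5.
The coefficient of k² is 4.

4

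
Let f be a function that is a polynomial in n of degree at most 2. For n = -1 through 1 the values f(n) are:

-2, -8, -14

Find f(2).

Write f(n) = an² + bn + c; the 3 given values yield a linear system in the 3 coefficients.
Solving, the leading coefficient vanishes, and f(n) = -6n - 8.
Then f(2) = -20.

-20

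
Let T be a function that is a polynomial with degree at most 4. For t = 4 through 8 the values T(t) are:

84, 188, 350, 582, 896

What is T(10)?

1818

First differences: 104, 162, 232, 314. Second differences: 58, 70, 82. Third differences: 12, 12.
Level-3 differences are constant, so T has degree 3.
Fitting a degree-3 polynomial gives T(t) = 2t³ - t² - 9t + 8.
Then T(10) = 1818.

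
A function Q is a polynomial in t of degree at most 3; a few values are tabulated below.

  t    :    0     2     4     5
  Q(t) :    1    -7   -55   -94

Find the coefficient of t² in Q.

-5

Write Q(t) = at³ + bt² + ct + d; the 4 given values yield a linear system in the 4 coefficients.
Solving, the leading coefficient vanishes, and Q(t) = -5t² + 6t + 1.
The coefficient of t² is -5.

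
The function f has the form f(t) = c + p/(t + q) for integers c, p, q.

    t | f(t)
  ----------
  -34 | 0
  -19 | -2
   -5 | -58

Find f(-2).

(f(t) − c)(t + q) = p for each data point; the three points give a linear system in c and q, then p follows.
Solving: c = 2, q = 4, p = 60, so f(t) = 2 + 60/(t + 4).
Then f(-2) = 2 + 60/2 = 32.

32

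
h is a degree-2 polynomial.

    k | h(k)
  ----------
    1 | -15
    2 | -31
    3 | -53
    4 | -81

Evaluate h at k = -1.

First differences: -16, -22, -28. Second differences: -6, -6.
Level-2 differences are constant, so h has degree 2.
Fitting a degree-2 polynomial gives h(k) = -3k² - 7k - 5.
Then h(-1) = -1.

-1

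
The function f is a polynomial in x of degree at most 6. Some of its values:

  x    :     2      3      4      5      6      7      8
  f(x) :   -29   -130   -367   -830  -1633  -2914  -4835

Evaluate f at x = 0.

5

Write f(x) = ax^6 + bx^5 + cx^4 + dx³ + ex² + px + q; the 7 given values yield a linear system in the 7 coefficients.
Solving, the top 2 coefficients vanish, and f(x) = -x^4 - x³ - 4x² + 3x + 5.
Then f(0) = 5.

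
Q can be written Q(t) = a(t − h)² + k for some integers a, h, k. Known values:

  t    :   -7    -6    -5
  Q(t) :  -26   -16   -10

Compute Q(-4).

-8

First differences 10, 6; second difference -4 = 2a, so a = -2.
Expanding, the t-coefficient is −2ah = 4h; matching it to the data gives h = -4, and then k = -8.
So Q(t) = -2(t + 4)² − 8.
Q(-4) = -2·0² − 8 = -8.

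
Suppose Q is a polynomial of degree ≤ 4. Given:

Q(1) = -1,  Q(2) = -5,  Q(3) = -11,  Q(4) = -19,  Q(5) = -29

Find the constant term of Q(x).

1

First differences: -4, -6, -8, -10. Second differences: -2, -2, -2.
Level-2 differences are constant, so Q has degree 2.
Fitting a degree-2 polynomial gives Q(x) = -x² - x + 1.
The constant term is Q(0) = 1.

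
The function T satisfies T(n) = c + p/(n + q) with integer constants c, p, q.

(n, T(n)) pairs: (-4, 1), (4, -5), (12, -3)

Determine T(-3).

2

(T(n) − c)(n + q) = p for each data point; the three points give a linear system in c and q, then p follows.
Solving: c = -2, q = 0, p = -12, so T(n) = -2 − 12/(n + 0).
Then T(-3) = -2 − 12/(-3) = 2.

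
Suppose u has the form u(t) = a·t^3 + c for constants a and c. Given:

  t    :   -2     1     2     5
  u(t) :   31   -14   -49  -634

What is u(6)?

From u(-2) = 31 and u(1) = -14: -8a + c = 31 and 1a + c = -14.
Subtracting: 9a = -45, so a = -5; then c = 31 − (-5)·(-8) = -9.
So u(t) = -5t³ − 9, and u(6) = -1089.

-1089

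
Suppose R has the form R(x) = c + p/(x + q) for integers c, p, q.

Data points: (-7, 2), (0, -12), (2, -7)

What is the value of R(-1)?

(R(x) − c)(x + q) = p for each data point; the three points give a linear system in c and q, then p follows.
Solving: c = -2, q = 2, p = -20, so R(x) = -2 − 20/(x + 2).
Then R(-1) = -2 − 20/1 = -22.

-22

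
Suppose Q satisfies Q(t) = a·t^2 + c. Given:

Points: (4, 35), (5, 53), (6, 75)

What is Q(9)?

From Q(4) = 35 and Q(5) = 53: 16a + c = 35 and 25a + c = 53.
Subtracting: 9a = 18, so a = 2; then c = 35 − 2·16 = 3.
So Q(t) = 2t² + 3, and Q(9) = 165.

165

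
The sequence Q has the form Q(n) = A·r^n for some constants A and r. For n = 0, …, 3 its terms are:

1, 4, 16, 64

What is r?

4

Consecutive ratio: 4/1 = 4, and 16/4 = 4, so r = 4.
Then A·4^0 = 1 gives A = 1, and Q(n) = 1·4^n.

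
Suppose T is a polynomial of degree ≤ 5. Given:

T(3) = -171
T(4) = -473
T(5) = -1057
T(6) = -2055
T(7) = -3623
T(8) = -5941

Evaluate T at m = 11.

First differences: -302, -584, -998, -1568, -2318. Second differences: -282, -414, -570, -750. Third differences: -132, -156, -180. Fourth differences: -24, -24.
Level-4 differences are constant, so T has degree 4.
Fitting a degree-4 polynomial gives T(m) = -m^4 - 4m³ + 4m² - 7m + 3.
Then T(11) = -19555.

-19555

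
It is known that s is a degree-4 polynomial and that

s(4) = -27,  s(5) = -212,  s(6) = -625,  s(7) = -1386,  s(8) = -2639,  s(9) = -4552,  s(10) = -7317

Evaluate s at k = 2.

19

First differences: -185, -413, -761, -1253, -1913, -2765. Second differences: -228, -348, -492, -660, -852. Third differences: -120, -144, -168, -192. Fourth differences: -24, -24, -24.
Level-4 differences are constant, so s has degree 4.
Fitting a degree-4 polynomial gives s(k) = -k^4 + 2k³ + 7k² - k - 7.
Then s(2) = 19.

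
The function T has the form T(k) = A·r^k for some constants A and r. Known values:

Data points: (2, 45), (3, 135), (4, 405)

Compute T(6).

Consecutive ratio: 135/45 = 3, and 405/135 = 3, so r = 3.
Then A·3^2 = 45 gives A = 5, and T(k) = 5·3^k.
T(6) = 5·3^6 = 3645.

3645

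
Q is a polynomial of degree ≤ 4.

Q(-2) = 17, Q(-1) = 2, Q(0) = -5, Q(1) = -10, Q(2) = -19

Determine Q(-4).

95

First differences: -15, -7, -5, -9. Second differences: 8, 2, -4. Third differences: -6, -6.
Level-3 differences are constant, so Q has degree 3.
Fitting a degree-3 polynomial gives Q(x) = -x³ + x² - 5x - 5.
Then Q(-4) = 95.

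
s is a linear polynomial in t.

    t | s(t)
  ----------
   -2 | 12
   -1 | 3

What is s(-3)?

21

Write s(t) = at + b; the 2 given values yield a linear system in the 2 coefficients.
Solving, s(t) = -9t - 6.
Then s(-3) = 21.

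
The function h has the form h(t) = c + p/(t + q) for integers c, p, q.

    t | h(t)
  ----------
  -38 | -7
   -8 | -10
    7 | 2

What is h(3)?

34

(h(t) − c)(t + q) = p for each data point; the three points give a linear system in c and q, then p follows.
Solving: c = -6, q = -2, p = 40, so h(t) = -6 + 40/(t − 2).
Then h(3) = -6 + 40/1 = 34.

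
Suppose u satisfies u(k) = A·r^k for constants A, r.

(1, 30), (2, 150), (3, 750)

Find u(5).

Consecutive ratio: 150/30 = 5, and 750/150 = 5, so r = 5.
Then A·5^1 = 30 gives A = 6, and u(k) = 6·5^k.
u(5) = 6·5^5 = 18750.

18750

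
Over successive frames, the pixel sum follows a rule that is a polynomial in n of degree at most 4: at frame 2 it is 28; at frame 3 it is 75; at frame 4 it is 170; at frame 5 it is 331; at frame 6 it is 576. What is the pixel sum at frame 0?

Write the value at n as f(n).
Write f(n) = an^4 + bn³ + cn² + dn + e; the 5 given values yield a linear system in the 5 coefficients.
Solving, the leading coefficient vanishes, and f(n) = 3n³ - 3n² + 5n + 6.
Then f(0) = 6.

6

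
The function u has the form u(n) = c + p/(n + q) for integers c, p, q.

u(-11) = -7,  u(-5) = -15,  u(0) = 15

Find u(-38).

(u(n) − c)(n + q) = p for each data point; the three points give a linear system in c and q, then p follows.
Solving: c = -3, q = 2, p = 36, so u(n) = -3 + 36/(n + 2).
Then u(-38) = -3 + 36/(-36) = -4.

-4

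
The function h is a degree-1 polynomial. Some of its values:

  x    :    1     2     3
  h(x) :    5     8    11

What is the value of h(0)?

First differences: 3, 3.
Level-1 differences are constant, so h has degree 1.
Fitting a degree-1 polynomial gives h(x) = 3x + 2.
Then h(0) = 2.

2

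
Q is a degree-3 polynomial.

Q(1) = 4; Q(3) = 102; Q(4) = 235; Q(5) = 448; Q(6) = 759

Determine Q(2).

31

Write Q(k) = ak³ + bk² + ck + d; the 5 given values yield a linear system in the 4 coefficients.
Solving, Q(k) = 3k³ + 4k² - 6k + 3.
Then Q(2) = 31.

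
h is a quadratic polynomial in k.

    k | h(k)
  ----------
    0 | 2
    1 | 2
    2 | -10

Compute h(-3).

Write h(k) = ak² + bk + c; the 3 given values yield a linear system in the 3 coefficients.
Solving, h(k) = -6k² + 6k + 2.
Then h(-3) = -70.

-70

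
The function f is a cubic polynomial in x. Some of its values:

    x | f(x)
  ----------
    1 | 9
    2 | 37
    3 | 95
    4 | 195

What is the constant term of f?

-1

Write f(x) = ax³ + bx² + cx + d; the 4 given values yield a linear system in the 4 coefficients.
Solving, f(x) = 2x³ + 3x² + 5x - 1.
The constant term is f(0) = -1.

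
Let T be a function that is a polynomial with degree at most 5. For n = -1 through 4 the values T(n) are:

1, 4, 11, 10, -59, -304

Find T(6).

-1994

First differences: 3, 7, -1, -69, -245. Second differences: 4, -8, -68, -176. Third differences: -12, -60, -108. Fourth differences: -48, -48.
Level-4 differences are constant, so T has degree 4.
Fitting a degree-4 polynomial gives T(n) = -2n^4 + 2n³ + 4n² + 3n + 4.
Then T(6) = -1994.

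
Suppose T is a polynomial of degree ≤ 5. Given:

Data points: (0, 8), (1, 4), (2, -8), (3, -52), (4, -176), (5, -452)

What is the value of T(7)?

Write T(m) = am^5 + bm^4 + cm³ + dm² + em + p; the 6 given values yield a linear system in the 6 coefficients.
Solving, the leading coefficient vanishes, and T(m) = -m^4 + 2m³ - 3m² - 2m + 8.
Then T(7) = -1868.

-1868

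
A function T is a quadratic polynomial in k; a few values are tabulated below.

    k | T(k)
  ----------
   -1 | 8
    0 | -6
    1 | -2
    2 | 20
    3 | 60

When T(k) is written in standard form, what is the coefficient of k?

-5

Write T(k) = ak² + bk + c; the 5 given values yield a linear system in the 3 coefficients.
Solving, T(k) = 9k² - 5k - 6.
The coefficient of k is -5.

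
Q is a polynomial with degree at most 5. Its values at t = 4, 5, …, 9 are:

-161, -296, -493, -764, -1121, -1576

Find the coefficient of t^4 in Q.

First differences: -135, -197, -271, -357, -455. Second differences: -62, -74, -86, -98. Third differences: -12, -12, -12.
Level-3 differences are constant, so Q has degree 3.
Fitting a degree-3 polynomial gives Q(t) = -2t³ - t² - 4t - 1.
The coefficient of t^4 is 0.

0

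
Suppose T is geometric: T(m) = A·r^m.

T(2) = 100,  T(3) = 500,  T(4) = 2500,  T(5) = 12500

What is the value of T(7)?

Consecutive ratio: 500/100 = 5, and 2500/500 = 5, so r = 5.
Then A·5^2 = 100 gives A = 4, and T(m) = 4·5^m.
T(7) = 4·5^7 = 312500.

312500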